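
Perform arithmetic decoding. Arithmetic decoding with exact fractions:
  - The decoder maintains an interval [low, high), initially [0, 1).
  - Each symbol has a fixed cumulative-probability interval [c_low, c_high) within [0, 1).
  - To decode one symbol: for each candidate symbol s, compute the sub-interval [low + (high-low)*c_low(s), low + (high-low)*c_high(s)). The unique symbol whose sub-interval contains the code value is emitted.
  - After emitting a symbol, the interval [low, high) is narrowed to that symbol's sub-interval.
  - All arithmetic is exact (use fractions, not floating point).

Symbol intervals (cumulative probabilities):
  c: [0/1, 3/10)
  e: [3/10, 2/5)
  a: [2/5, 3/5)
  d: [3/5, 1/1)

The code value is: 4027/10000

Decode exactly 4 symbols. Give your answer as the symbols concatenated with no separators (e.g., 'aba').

Step 1: interval [0/1, 1/1), width = 1/1 - 0/1 = 1/1
  'c': [0/1 + 1/1*0/1, 0/1 + 1/1*3/10) = [0/1, 3/10)
  'e': [0/1 + 1/1*3/10, 0/1 + 1/1*2/5) = [3/10, 2/5)
  'a': [0/1 + 1/1*2/5, 0/1 + 1/1*3/5) = [2/5, 3/5) <- contains code 4027/10000
  'd': [0/1 + 1/1*3/5, 0/1 + 1/1*1/1) = [3/5, 1/1)
  emit 'a', narrow to [2/5, 3/5)
Step 2: interval [2/5, 3/5), width = 3/5 - 2/5 = 1/5
  'c': [2/5 + 1/5*0/1, 2/5 + 1/5*3/10) = [2/5, 23/50) <- contains code 4027/10000
  'e': [2/5 + 1/5*3/10, 2/5 + 1/5*2/5) = [23/50, 12/25)
  'a': [2/5 + 1/5*2/5, 2/5 + 1/5*3/5) = [12/25, 13/25)
  'd': [2/5 + 1/5*3/5, 2/5 + 1/5*1/1) = [13/25, 3/5)
  emit 'c', narrow to [2/5, 23/50)
Step 3: interval [2/5, 23/50), width = 23/50 - 2/5 = 3/50
  'c': [2/5 + 3/50*0/1, 2/5 + 3/50*3/10) = [2/5, 209/500) <- contains code 4027/10000
  'e': [2/5 + 3/50*3/10, 2/5 + 3/50*2/5) = [209/500, 53/125)
  'a': [2/5 + 3/50*2/5, 2/5 + 3/50*3/5) = [53/125, 109/250)
  'd': [2/5 + 3/50*3/5, 2/5 + 3/50*1/1) = [109/250, 23/50)
  emit 'c', narrow to [2/5, 209/500)
Step 4: interval [2/5, 209/500), width = 209/500 - 2/5 = 9/500
  'c': [2/5 + 9/500*0/1, 2/5 + 9/500*3/10) = [2/5, 2027/5000) <- contains code 4027/10000
  'e': [2/5 + 9/500*3/10, 2/5 + 9/500*2/5) = [2027/5000, 509/1250)
  'a': [2/5 + 9/500*2/5, 2/5 + 9/500*3/5) = [509/1250, 1027/2500)
  'd': [2/5 + 9/500*3/5, 2/5 + 9/500*1/1) = [1027/2500, 209/500)
  emit 'c', narrow to [2/5, 2027/5000)

Answer: accc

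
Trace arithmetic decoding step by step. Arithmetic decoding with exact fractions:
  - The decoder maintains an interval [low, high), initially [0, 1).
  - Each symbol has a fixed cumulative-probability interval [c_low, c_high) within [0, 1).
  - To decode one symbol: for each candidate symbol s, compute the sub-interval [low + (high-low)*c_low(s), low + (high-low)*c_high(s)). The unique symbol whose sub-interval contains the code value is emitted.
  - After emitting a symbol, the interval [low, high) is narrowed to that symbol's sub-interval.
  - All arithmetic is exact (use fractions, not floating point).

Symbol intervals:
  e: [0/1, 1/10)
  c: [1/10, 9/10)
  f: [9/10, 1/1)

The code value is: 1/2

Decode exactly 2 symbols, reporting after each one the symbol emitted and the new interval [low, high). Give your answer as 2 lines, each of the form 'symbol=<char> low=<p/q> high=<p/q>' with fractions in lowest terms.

Answer: symbol=c low=1/10 high=9/10
symbol=c low=9/50 high=41/50

Derivation:
Step 1: interval [0/1, 1/1), width = 1/1 - 0/1 = 1/1
  'e': [0/1 + 1/1*0/1, 0/1 + 1/1*1/10) = [0/1, 1/10)
  'c': [0/1 + 1/1*1/10, 0/1 + 1/1*9/10) = [1/10, 9/10) <- contains code 1/2
  'f': [0/1 + 1/1*9/10, 0/1 + 1/1*1/1) = [9/10, 1/1)
  emit 'c', narrow to [1/10, 9/10)
Step 2: interval [1/10, 9/10), width = 9/10 - 1/10 = 4/5
  'e': [1/10 + 4/5*0/1, 1/10 + 4/5*1/10) = [1/10, 9/50)
  'c': [1/10 + 4/5*1/10, 1/10 + 4/5*9/10) = [9/50, 41/50) <- contains code 1/2
  'f': [1/10 + 4/5*9/10, 1/10 + 4/5*1/1) = [41/50, 9/10)
  emit 'c', narrow to [9/50, 41/50)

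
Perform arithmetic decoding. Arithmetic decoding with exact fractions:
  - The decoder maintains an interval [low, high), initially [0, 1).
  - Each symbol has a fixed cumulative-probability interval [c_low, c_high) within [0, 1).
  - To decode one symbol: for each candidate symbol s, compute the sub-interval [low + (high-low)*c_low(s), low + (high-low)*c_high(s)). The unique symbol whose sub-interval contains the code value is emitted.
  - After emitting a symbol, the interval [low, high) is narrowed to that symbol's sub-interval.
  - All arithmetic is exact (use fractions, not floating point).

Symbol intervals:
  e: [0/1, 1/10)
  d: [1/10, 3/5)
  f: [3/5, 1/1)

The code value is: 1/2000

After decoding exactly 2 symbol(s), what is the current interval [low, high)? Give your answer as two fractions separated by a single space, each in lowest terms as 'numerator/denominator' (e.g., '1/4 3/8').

Step 1: interval [0/1, 1/1), width = 1/1 - 0/1 = 1/1
  'e': [0/1 + 1/1*0/1, 0/1 + 1/1*1/10) = [0/1, 1/10) <- contains code 1/2000
  'd': [0/1 + 1/1*1/10, 0/1 + 1/1*3/5) = [1/10, 3/5)
  'f': [0/1 + 1/1*3/5, 0/1 + 1/1*1/1) = [3/5, 1/1)
  emit 'e', narrow to [0/1, 1/10)
Step 2: interval [0/1, 1/10), width = 1/10 - 0/1 = 1/10
  'e': [0/1 + 1/10*0/1, 0/1 + 1/10*1/10) = [0/1, 1/100) <- contains code 1/2000
  'd': [0/1 + 1/10*1/10, 0/1 + 1/10*3/5) = [1/100, 3/50)
  'f': [0/1 + 1/10*3/5, 0/1 + 1/10*1/1) = [3/50, 1/10)
  emit 'e', narrow to [0/1, 1/100)

Answer: 0/1 1/100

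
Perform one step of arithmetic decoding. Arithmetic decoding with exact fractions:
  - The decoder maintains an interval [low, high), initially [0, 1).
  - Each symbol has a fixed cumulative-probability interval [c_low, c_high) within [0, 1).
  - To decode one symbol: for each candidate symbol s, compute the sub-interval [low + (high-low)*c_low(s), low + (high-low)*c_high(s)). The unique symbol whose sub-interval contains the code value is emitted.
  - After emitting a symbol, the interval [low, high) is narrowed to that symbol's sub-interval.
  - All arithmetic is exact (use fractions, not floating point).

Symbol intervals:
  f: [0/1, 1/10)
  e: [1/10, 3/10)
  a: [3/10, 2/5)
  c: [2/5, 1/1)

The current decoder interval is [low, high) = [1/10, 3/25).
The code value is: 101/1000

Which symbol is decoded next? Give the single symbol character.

Interval width = high − low = 3/25 − 1/10 = 1/50
Scaled code = (code − low) / width = (101/1000 − 1/10) / 1/50 = 1/20
  f: [0/1, 1/10) ← scaled code falls here ✓
  e: [1/10, 3/10) 
  a: [3/10, 2/5) 
  c: [2/5, 1/1) 

Answer: f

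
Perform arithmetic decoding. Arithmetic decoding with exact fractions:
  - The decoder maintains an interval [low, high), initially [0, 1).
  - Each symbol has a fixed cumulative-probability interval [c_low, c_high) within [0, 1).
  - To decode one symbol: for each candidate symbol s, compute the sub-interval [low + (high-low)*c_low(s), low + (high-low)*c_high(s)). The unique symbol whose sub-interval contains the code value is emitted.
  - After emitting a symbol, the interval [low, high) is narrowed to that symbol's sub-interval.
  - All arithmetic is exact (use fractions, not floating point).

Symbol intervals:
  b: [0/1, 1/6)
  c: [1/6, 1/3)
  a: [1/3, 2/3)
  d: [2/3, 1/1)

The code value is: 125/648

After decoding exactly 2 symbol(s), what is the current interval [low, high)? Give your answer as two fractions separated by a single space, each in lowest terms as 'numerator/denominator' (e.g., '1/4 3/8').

Answer: 1/6 7/36

Derivation:
Step 1: interval [0/1, 1/1), width = 1/1 - 0/1 = 1/1
  'b': [0/1 + 1/1*0/1, 0/1 + 1/1*1/6) = [0/1, 1/6)
  'c': [0/1 + 1/1*1/6, 0/1 + 1/1*1/3) = [1/6, 1/3) <- contains code 125/648
  'a': [0/1 + 1/1*1/3, 0/1 + 1/1*2/3) = [1/3, 2/3)
  'd': [0/1 + 1/1*2/3, 0/1 + 1/1*1/1) = [2/3, 1/1)
  emit 'c', narrow to [1/6, 1/3)
Step 2: interval [1/6, 1/3), width = 1/3 - 1/6 = 1/6
  'b': [1/6 + 1/6*0/1, 1/6 + 1/6*1/6) = [1/6, 7/36) <- contains code 125/648
  'c': [1/6 + 1/6*1/6, 1/6 + 1/6*1/3) = [7/36, 2/9)
  'a': [1/6 + 1/6*1/3, 1/6 + 1/6*2/3) = [2/9, 5/18)
  'd': [1/6 + 1/6*2/3, 1/6 + 1/6*1/1) = [5/18, 1/3)
  emit 'b', narrow to [1/6, 7/36)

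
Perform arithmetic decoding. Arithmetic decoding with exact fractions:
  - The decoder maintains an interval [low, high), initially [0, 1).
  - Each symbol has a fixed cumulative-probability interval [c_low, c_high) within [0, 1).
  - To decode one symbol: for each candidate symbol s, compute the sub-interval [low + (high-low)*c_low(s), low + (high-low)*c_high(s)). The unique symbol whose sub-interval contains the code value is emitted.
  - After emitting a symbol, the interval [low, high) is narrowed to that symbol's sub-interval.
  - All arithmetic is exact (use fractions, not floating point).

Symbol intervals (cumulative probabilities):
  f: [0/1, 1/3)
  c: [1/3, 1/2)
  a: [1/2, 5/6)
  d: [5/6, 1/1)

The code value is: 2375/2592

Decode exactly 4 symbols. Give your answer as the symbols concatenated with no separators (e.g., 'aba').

Answer: dcdd

Derivation:
Step 1: interval [0/1, 1/1), width = 1/1 - 0/1 = 1/1
  'f': [0/1 + 1/1*0/1, 0/1 + 1/1*1/3) = [0/1, 1/3)
  'c': [0/1 + 1/1*1/3, 0/1 + 1/1*1/2) = [1/3, 1/2)
  'a': [0/1 + 1/1*1/2, 0/1 + 1/1*5/6) = [1/2, 5/6)
  'd': [0/1 + 1/1*5/6, 0/1 + 1/1*1/1) = [5/6, 1/1) <- contains code 2375/2592
  emit 'd', narrow to [5/6, 1/1)
Step 2: interval [5/6, 1/1), width = 1/1 - 5/6 = 1/6
  'f': [5/6 + 1/6*0/1, 5/6 + 1/6*1/3) = [5/6, 8/9)
  'c': [5/6 + 1/6*1/3, 5/6 + 1/6*1/2) = [8/9, 11/12) <- contains code 2375/2592
  'a': [5/6 + 1/6*1/2, 5/6 + 1/6*5/6) = [11/12, 35/36)
  'd': [5/6 + 1/6*5/6, 5/6 + 1/6*1/1) = [35/36, 1/1)
  emit 'c', narrow to [8/9, 11/12)
Step 3: interval [8/9, 11/12), width = 11/12 - 8/9 = 1/36
  'f': [8/9 + 1/36*0/1, 8/9 + 1/36*1/3) = [8/9, 97/108)
  'c': [8/9 + 1/36*1/3, 8/9 + 1/36*1/2) = [97/108, 65/72)
  'a': [8/9 + 1/36*1/2, 8/9 + 1/36*5/6) = [65/72, 197/216)
  'd': [8/9 + 1/36*5/6, 8/9 + 1/36*1/1) = [197/216, 11/12) <- contains code 2375/2592
  emit 'd', narrow to [197/216, 11/12)
Step 4: interval [197/216, 11/12), width = 11/12 - 197/216 = 1/216
  'f': [197/216 + 1/216*0/1, 197/216 + 1/216*1/3) = [197/216, 74/81)
  'c': [197/216 + 1/216*1/3, 197/216 + 1/216*1/2) = [74/81, 395/432)
  'a': [197/216 + 1/216*1/2, 197/216 + 1/216*5/6) = [395/432, 1187/1296)
  'd': [197/216 + 1/216*5/6, 197/216 + 1/216*1/1) = [1187/1296, 11/12) <- contains code 2375/2592
  emit 'd', narrow to [1187/1296, 11/12)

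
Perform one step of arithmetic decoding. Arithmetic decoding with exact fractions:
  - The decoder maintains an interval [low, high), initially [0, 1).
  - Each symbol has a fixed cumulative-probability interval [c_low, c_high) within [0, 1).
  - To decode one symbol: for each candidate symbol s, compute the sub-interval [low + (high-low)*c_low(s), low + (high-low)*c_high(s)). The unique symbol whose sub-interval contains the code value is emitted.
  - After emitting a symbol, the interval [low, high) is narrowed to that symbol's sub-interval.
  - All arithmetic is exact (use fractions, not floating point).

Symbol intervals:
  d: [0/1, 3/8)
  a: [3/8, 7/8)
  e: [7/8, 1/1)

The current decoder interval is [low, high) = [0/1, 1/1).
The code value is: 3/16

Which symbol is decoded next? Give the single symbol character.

Answer: d

Derivation:
Interval width = high − low = 1/1 − 0/1 = 1/1
Scaled code = (code − low) / width = (3/16 − 0/1) / 1/1 = 3/16
  d: [0/1, 3/8) ← scaled code falls here ✓
  a: [3/8, 7/8) 
  e: [7/8, 1/1) 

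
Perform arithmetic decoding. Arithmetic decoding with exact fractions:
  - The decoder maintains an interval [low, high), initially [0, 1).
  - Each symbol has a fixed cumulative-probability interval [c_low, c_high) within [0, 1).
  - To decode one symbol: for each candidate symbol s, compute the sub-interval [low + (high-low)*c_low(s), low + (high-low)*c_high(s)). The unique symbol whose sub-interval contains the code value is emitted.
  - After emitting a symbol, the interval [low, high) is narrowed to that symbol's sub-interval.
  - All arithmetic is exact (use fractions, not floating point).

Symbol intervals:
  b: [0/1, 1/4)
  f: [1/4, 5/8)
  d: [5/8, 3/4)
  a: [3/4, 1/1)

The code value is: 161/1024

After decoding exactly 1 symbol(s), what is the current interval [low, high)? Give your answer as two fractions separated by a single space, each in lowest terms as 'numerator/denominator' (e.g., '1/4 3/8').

Step 1: interval [0/1, 1/1), width = 1/1 - 0/1 = 1/1
  'b': [0/1 + 1/1*0/1, 0/1 + 1/1*1/4) = [0/1, 1/4) <- contains code 161/1024
  'f': [0/1 + 1/1*1/4, 0/1 + 1/1*5/8) = [1/4, 5/8)
  'd': [0/1 + 1/1*5/8, 0/1 + 1/1*3/4) = [5/8, 3/4)
  'a': [0/1 + 1/1*3/4, 0/1 + 1/1*1/1) = [3/4, 1/1)
  emit 'b', narrow to [0/1, 1/4)

Answer: 0/1 1/4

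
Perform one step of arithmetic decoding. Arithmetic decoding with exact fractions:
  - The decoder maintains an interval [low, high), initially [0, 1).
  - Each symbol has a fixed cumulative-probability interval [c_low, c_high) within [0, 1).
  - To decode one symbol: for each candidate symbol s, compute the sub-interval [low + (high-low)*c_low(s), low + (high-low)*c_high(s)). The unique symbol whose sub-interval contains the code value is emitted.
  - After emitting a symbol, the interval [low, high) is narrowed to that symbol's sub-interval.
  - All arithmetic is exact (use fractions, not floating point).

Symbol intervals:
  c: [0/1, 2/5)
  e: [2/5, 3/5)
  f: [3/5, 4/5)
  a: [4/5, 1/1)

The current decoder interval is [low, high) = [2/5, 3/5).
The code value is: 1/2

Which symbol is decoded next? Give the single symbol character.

Interval width = high − low = 3/5 − 2/5 = 1/5
Scaled code = (code − low) / width = (1/2 − 2/5) / 1/5 = 1/2
  c: [0/1, 2/5) 
  e: [2/5, 3/5) ← scaled code falls here ✓
  f: [3/5, 4/5) 
  a: [4/5, 1/1) 

Answer: e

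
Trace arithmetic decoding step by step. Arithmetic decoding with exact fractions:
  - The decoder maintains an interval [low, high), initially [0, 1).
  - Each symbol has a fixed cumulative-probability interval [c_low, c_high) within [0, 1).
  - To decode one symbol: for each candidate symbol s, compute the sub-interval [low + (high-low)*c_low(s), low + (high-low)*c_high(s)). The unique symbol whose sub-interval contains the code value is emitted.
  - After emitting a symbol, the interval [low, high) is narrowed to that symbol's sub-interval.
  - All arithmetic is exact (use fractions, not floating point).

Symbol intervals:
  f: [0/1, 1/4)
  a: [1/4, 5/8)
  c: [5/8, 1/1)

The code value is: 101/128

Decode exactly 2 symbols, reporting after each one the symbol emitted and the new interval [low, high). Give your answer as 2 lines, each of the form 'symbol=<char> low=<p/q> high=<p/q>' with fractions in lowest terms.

Answer: symbol=c low=5/8 high=1/1
symbol=a low=23/32 high=55/64

Derivation:
Step 1: interval [0/1, 1/1), width = 1/1 - 0/1 = 1/1
  'f': [0/1 + 1/1*0/1, 0/1 + 1/1*1/4) = [0/1, 1/4)
  'a': [0/1 + 1/1*1/4, 0/1 + 1/1*5/8) = [1/4, 5/8)
  'c': [0/1 + 1/1*5/8, 0/1 + 1/1*1/1) = [5/8, 1/1) <- contains code 101/128
  emit 'c', narrow to [5/8, 1/1)
Step 2: interval [5/8, 1/1), width = 1/1 - 5/8 = 3/8
  'f': [5/8 + 3/8*0/1, 5/8 + 3/8*1/4) = [5/8, 23/32)
  'a': [5/8 + 3/8*1/4, 5/8 + 3/8*5/8) = [23/32, 55/64) <- contains code 101/128
  'c': [5/8 + 3/8*5/8, 5/8 + 3/8*1/1) = [55/64, 1/1)
  emit 'a', narrow to [23/32, 55/64)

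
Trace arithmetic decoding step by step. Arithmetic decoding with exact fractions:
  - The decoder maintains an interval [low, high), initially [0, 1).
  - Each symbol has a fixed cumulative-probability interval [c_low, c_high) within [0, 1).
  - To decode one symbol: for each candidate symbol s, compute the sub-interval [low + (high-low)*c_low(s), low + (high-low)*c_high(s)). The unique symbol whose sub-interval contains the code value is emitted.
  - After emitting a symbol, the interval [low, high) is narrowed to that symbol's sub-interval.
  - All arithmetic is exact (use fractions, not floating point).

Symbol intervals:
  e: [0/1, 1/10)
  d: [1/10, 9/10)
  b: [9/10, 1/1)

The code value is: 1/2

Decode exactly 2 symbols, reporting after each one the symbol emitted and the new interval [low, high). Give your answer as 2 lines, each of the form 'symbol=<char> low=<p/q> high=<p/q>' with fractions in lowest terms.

Step 1: interval [0/1, 1/1), width = 1/1 - 0/1 = 1/1
  'e': [0/1 + 1/1*0/1, 0/1 + 1/1*1/10) = [0/1, 1/10)
  'd': [0/1 + 1/1*1/10, 0/1 + 1/1*9/10) = [1/10, 9/10) <- contains code 1/2
  'b': [0/1 + 1/1*9/10, 0/1 + 1/1*1/1) = [9/10, 1/1)
  emit 'd', narrow to [1/10, 9/10)
Step 2: interval [1/10, 9/10), width = 9/10 - 1/10 = 4/5
  'e': [1/10 + 4/5*0/1, 1/10 + 4/5*1/10) = [1/10, 9/50)
  'd': [1/10 + 4/5*1/10, 1/10 + 4/5*9/10) = [9/50, 41/50) <- contains code 1/2
  'b': [1/10 + 4/5*9/10, 1/10 + 4/5*1/1) = [41/50, 9/10)
  emit 'd', narrow to [9/50, 41/50)

Answer: symbol=d low=1/10 high=9/10
symbol=d low=9/50 high=41/50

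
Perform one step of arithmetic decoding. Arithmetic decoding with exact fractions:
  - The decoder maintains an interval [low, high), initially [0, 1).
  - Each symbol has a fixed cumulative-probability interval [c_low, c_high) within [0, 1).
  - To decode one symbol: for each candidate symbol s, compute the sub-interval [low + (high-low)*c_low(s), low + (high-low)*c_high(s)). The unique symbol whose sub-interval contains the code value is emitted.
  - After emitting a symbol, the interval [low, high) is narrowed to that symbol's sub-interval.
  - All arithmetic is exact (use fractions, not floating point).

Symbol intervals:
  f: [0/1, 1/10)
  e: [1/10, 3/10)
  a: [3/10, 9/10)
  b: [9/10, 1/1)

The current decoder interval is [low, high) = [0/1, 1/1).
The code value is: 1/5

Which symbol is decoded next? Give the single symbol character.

Interval width = high − low = 1/1 − 0/1 = 1/1
Scaled code = (code − low) / width = (1/5 − 0/1) / 1/1 = 1/5
  f: [0/1, 1/10) 
  e: [1/10, 3/10) ← scaled code falls here ✓
  a: [3/10, 9/10) 
  b: [9/10, 1/1) 

Answer: e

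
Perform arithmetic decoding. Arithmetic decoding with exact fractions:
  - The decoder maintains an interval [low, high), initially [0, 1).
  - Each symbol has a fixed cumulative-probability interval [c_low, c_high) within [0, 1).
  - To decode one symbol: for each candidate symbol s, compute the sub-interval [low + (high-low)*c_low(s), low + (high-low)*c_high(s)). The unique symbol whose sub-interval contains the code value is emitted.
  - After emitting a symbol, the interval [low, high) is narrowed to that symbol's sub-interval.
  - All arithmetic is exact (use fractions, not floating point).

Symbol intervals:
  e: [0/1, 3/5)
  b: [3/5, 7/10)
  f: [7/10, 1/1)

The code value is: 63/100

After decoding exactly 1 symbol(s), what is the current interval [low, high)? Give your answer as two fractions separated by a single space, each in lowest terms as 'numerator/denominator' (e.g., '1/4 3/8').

Step 1: interval [0/1, 1/1), width = 1/1 - 0/1 = 1/1
  'e': [0/1 + 1/1*0/1, 0/1 + 1/1*3/5) = [0/1, 3/5)
  'b': [0/1 + 1/1*3/5, 0/1 + 1/1*7/10) = [3/5, 7/10) <- contains code 63/100
  'f': [0/1 + 1/1*7/10, 0/1 + 1/1*1/1) = [7/10, 1/1)
  emit 'b', narrow to [3/5, 7/10)

Answer: 3/5 7/10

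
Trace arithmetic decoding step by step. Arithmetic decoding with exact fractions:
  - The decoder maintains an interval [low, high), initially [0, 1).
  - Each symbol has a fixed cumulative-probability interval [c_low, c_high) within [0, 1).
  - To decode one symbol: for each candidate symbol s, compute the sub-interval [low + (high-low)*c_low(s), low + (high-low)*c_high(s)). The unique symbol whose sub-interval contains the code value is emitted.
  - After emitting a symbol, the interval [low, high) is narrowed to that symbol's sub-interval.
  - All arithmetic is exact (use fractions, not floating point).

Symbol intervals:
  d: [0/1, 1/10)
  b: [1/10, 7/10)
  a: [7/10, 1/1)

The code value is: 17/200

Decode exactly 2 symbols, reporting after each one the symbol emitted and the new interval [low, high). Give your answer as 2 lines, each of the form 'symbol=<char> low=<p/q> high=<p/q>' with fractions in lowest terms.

Answer: symbol=d low=0/1 high=1/10
symbol=a low=7/100 high=1/10

Derivation:
Step 1: interval [0/1, 1/1), width = 1/1 - 0/1 = 1/1
  'd': [0/1 + 1/1*0/1, 0/1 + 1/1*1/10) = [0/1, 1/10) <- contains code 17/200
  'b': [0/1 + 1/1*1/10, 0/1 + 1/1*7/10) = [1/10, 7/10)
  'a': [0/1 + 1/1*7/10, 0/1 + 1/1*1/1) = [7/10, 1/1)
  emit 'd', narrow to [0/1, 1/10)
Step 2: interval [0/1, 1/10), width = 1/10 - 0/1 = 1/10
  'd': [0/1 + 1/10*0/1, 0/1 + 1/10*1/10) = [0/1, 1/100)
  'b': [0/1 + 1/10*1/10, 0/1 + 1/10*7/10) = [1/100, 7/100)
  'a': [0/1 + 1/10*7/10, 0/1 + 1/10*1/1) = [7/100, 1/10) <- contains code 17/200
  emit 'a', narrow to [7/100, 1/10)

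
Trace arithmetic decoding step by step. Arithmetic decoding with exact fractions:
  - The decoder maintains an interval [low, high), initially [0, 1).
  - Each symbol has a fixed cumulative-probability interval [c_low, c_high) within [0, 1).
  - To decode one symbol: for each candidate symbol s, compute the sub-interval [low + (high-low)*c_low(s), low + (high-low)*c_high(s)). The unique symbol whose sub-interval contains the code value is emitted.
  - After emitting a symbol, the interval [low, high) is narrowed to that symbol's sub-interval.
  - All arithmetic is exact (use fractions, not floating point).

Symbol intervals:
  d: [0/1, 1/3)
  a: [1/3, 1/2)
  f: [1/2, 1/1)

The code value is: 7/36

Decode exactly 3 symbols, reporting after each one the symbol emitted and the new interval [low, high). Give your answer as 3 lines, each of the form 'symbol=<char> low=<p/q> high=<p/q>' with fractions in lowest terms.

Answer: symbol=d low=0/1 high=1/3
symbol=f low=1/6 high=1/3
symbol=d low=1/6 high=2/9

Derivation:
Step 1: interval [0/1, 1/1), width = 1/1 - 0/1 = 1/1
  'd': [0/1 + 1/1*0/1, 0/1 + 1/1*1/3) = [0/1, 1/3) <- contains code 7/36
  'a': [0/1 + 1/1*1/3, 0/1 + 1/1*1/2) = [1/3, 1/2)
  'f': [0/1 + 1/1*1/2, 0/1 + 1/1*1/1) = [1/2, 1/1)
  emit 'd', narrow to [0/1, 1/3)
Step 2: interval [0/1, 1/3), width = 1/3 - 0/1 = 1/3
  'd': [0/1 + 1/3*0/1, 0/1 + 1/3*1/3) = [0/1, 1/9)
  'a': [0/1 + 1/3*1/3, 0/1 + 1/3*1/2) = [1/9, 1/6)
  'f': [0/1 + 1/3*1/2, 0/1 + 1/3*1/1) = [1/6, 1/3) <- contains code 7/36
  emit 'f', narrow to [1/6, 1/3)
Step 3: interval [1/6, 1/3), width = 1/3 - 1/6 = 1/6
  'd': [1/6 + 1/6*0/1, 1/6 + 1/6*1/3) = [1/6, 2/9) <- contains code 7/36
  'a': [1/6 + 1/6*1/3, 1/6 + 1/6*1/2) = [2/9, 1/4)
  'f': [1/6 + 1/6*1/2, 1/6 + 1/6*1/1) = [1/4, 1/3)
  emit 'd', narrow to [1/6, 2/9)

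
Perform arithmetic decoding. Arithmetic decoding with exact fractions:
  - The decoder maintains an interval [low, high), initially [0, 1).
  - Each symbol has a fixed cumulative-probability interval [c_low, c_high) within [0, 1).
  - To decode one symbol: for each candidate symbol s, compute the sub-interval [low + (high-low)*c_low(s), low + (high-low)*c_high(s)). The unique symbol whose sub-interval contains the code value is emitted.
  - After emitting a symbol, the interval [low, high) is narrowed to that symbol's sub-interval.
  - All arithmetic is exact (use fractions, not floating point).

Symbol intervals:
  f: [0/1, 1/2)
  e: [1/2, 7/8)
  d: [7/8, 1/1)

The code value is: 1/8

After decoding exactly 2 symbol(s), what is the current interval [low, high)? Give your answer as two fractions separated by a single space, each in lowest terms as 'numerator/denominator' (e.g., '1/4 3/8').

Answer: 0/1 1/4

Derivation:
Step 1: interval [0/1, 1/1), width = 1/1 - 0/1 = 1/1
  'f': [0/1 + 1/1*0/1, 0/1 + 1/1*1/2) = [0/1, 1/2) <- contains code 1/8
  'e': [0/1 + 1/1*1/2, 0/1 + 1/1*7/8) = [1/2, 7/8)
  'd': [0/1 + 1/1*7/8, 0/1 + 1/1*1/1) = [7/8, 1/1)
  emit 'f', narrow to [0/1, 1/2)
Step 2: interval [0/1, 1/2), width = 1/2 - 0/1 = 1/2
  'f': [0/1 + 1/2*0/1, 0/1 + 1/2*1/2) = [0/1, 1/4) <- contains code 1/8
  'e': [0/1 + 1/2*1/2, 0/1 + 1/2*7/8) = [1/4, 7/16)
  'd': [0/1 + 1/2*7/8, 0/1 + 1/2*1/1) = [7/16, 1/2)
  emit 'f', narrow to [0/1, 1/4)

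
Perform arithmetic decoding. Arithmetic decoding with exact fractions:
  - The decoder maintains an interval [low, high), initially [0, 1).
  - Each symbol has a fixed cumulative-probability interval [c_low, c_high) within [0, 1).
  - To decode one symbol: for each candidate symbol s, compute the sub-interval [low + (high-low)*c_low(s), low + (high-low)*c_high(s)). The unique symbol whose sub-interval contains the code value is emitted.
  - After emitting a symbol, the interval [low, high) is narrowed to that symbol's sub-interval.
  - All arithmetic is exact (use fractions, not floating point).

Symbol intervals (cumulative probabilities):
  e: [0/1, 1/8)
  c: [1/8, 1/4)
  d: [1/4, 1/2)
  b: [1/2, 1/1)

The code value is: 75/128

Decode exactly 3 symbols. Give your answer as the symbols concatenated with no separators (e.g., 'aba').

Answer: bcd

Derivation:
Step 1: interval [0/1, 1/1), width = 1/1 - 0/1 = 1/1
  'e': [0/1 + 1/1*0/1, 0/1 + 1/1*1/8) = [0/1, 1/8)
  'c': [0/1 + 1/1*1/8, 0/1 + 1/1*1/4) = [1/8, 1/4)
  'd': [0/1 + 1/1*1/4, 0/1 + 1/1*1/2) = [1/4, 1/2)
  'b': [0/1 + 1/1*1/2, 0/1 + 1/1*1/1) = [1/2, 1/1) <- contains code 75/128
  emit 'b', narrow to [1/2, 1/1)
Step 2: interval [1/2, 1/1), width = 1/1 - 1/2 = 1/2
  'e': [1/2 + 1/2*0/1, 1/2 + 1/2*1/8) = [1/2, 9/16)
  'c': [1/2 + 1/2*1/8, 1/2 + 1/2*1/4) = [9/16, 5/8) <- contains code 75/128
  'd': [1/2 + 1/2*1/4, 1/2 + 1/2*1/2) = [5/8, 3/4)
  'b': [1/2 + 1/2*1/2, 1/2 + 1/2*1/1) = [3/4, 1/1)
  emit 'c', narrow to [9/16, 5/8)
Step 3: interval [9/16, 5/8), width = 5/8 - 9/16 = 1/16
  'e': [9/16 + 1/16*0/1, 9/16 + 1/16*1/8) = [9/16, 73/128)
  'c': [9/16 + 1/16*1/8, 9/16 + 1/16*1/4) = [73/128, 37/64)
  'd': [9/16 + 1/16*1/4, 9/16 + 1/16*1/2) = [37/64, 19/32) <- contains code 75/128
  'b': [9/16 + 1/16*1/2, 9/16 + 1/16*1/1) = [19/32, 5/8)
  emit 'd', narrow to [37/64, 19/32)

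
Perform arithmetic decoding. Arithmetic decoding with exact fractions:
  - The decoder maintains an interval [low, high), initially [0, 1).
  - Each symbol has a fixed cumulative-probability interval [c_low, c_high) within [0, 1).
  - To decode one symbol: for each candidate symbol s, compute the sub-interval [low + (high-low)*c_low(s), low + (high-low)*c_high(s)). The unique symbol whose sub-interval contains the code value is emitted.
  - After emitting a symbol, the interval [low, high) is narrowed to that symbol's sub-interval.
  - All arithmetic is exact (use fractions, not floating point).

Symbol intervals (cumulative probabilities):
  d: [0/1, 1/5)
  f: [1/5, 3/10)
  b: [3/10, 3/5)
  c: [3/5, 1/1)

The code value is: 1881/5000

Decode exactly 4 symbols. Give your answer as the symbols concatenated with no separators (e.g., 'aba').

Step 1: interval [0/1, 1/1), width = 1/1 - 0/1 = 1/1
  'd': [0/1 + 1/1*0/1, 0/1 + 1/1*1/5) = [0/1, 1/5)
  'f': [0/1 + 1/1*1/5, 0/1 + 1/1*3/10) = [1/5, 3/10)
  'b': [0/1 + 1/1*3/10, 0/1 + 1/1*3/5) = [3/10, 3/5) <- contains code 1881/5000
  'c': [0/1 + 1/1*3/5, 0/1 + 1/1*1/1) = [3/5, 1/1)
  emit 'b', narrow to [3/10, 3/5)
Step 2: interval [3/10, 3/5), width = 3/5 - 3/10 = 3/10
  'd': [3/10 + 3/10*0/1, 3/10 + 3/10*1/5) = [3/10, 9/25)
  'f': [3/10 + 3/10*1/5, 3/10 + 3/10*3/10) = [9/25, 39/100) <- contains code 1881/5000
  'b': [3/10 + 3/10*3/10, 3/10 + 3/10*3/5) = [39/100, 12/25)
  'c': [3/10 + 3/10*3/5, 3/10 + 3/10*1/1) = [12/25, 3/5)
  emit 'f', narrow to [9/25, 39/100)
Step 3: interval [9/25, 39/100), width = 39/100 - 9/25 = 3/100
  'd': [9/25 + 3/100*0/1, 9/25 + 3/100*1/5) = [9/25, 183/500)
  'f': [9/25 + 3/100*1/5, 9/25 + 3/100*3/10) = [183/500, 369/1000)
  'b': [9/25 + 3/100*3/10, 9/25 + 3/100*3/5) = [369/1000, 189/500) <- contains code 1881/5000
  'c': [9/25 + 3/100*3/5, 9/25 + 3/100*1/1) = [189/500, 39/100)
  emit 'b', narrow to [369/1000, 189/500)
Step 4: interval [369/1000, 189/500), width = 189/500 - 369/1000 = 9/1000
  'd': [369/1000 + 9/1000*0/1, 369/1000 + 9/1000*1/5) = [369/1000, 927/2500)
  'f': [369/1000 + 9/1000*1/5, 369/1000 + 9/1000*3/10) = [927/2500, 3717/10000)
  'b': [369/1000 + 9/1000*3/10, 369/1000 + 9/1000*3/5) = [3717/10000, 234/625)
  'c': [369/1000 + 9/1000*3/5, 369/1000 + 9/1000*1/1) = [234/625, 189/500) <- contains code 1881/5000
  emit 'c', narrow to [234/625, 189/500)

Answer: bfbc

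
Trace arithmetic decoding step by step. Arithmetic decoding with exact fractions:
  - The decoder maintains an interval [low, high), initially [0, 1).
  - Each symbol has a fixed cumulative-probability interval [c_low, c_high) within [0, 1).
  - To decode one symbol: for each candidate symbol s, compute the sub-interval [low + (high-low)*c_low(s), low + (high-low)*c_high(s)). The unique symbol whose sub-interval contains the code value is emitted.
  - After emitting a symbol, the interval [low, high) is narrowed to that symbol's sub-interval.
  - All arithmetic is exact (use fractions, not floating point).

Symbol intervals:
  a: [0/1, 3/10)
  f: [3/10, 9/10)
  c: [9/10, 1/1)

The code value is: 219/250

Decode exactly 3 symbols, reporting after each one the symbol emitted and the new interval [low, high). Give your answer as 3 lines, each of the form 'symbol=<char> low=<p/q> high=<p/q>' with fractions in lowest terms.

Answer: symbol=f low=3/10 high=9/10
symbol=c low=21/25 high=9/10
symbol=f low=429/500 high=447/500

Derivation:
Step 1: interval [0/1, 1/1), width = 1/1 - 0/1 = 1/1
  'a': [0/1 + 1/1*0/1, 0/1 + 1/1*3/10) = [0/1, 3/10)
  'f': [0/1 + 1/1*3/10, 0/1 + 1/1*9/10) = [3/10, 9/10) <- contains code 219/250
  'c': [0/1 + 1/1*9/10, 0/1 + 1/1*1/1) = [9/10, 1/1)
  emit 'f', narrow to [3/10, 9/10)
Step 2: interval [3/10, 9/10), width = 9/10 - 3/10 = 3/5
  'a': [3/10 + 3/5*0/1, 3/10 + 3/5*3/10) = [3/10, 12/25)
  'f': [3/10 + 3/5*3/10, 3/10 + 3/5*9/10) = [12/25, 21/25)
  'c': [3/10 + 3/5*9/10, 3/10 + 3/5*1/1) = [21/25, 9/10) <- contains code 219/250
  emit 'c', narrow to [21/25, 9/10)
Step 3: interval [21/25, 9/10), width = 9/10 - 21/25 = 3/50
  'a': [21/25 + 3/50*0/1, 21/25 + 3/50*3/10) = [21/25, 429/500)
  'f': [21/25 + 3/50*3/10, 21/25 + 3/50*9/10) = [429/500, 447/500) <- contains code 219/250
  'c': [21/25 + 3/50*9/10, 21/25 + 3/50*1/1) = [447/500, 9/10)
  emit 'f', narrow to [429/500, 447/500)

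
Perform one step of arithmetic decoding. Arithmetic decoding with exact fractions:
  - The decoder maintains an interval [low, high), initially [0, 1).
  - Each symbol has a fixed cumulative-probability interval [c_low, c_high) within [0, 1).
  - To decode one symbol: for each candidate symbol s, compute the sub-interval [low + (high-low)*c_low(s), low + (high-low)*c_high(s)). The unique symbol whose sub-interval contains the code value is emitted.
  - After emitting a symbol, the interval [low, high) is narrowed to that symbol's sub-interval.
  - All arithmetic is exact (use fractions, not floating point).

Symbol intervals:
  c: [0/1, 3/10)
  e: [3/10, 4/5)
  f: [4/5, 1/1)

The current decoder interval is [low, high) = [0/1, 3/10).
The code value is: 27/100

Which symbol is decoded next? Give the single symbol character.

Answer: f

Derivation:
Interval width = high − low = 3/10 − 0/1 = 3/10
Scaled code = (code − low) / width = (27/100 − 0/1) / 3/10 = 9/10
  c: [0/1, 3/10) 
  e: [3/10, 4/5) 
  f: [4/5, 1/1) ← scaled code falls here ✓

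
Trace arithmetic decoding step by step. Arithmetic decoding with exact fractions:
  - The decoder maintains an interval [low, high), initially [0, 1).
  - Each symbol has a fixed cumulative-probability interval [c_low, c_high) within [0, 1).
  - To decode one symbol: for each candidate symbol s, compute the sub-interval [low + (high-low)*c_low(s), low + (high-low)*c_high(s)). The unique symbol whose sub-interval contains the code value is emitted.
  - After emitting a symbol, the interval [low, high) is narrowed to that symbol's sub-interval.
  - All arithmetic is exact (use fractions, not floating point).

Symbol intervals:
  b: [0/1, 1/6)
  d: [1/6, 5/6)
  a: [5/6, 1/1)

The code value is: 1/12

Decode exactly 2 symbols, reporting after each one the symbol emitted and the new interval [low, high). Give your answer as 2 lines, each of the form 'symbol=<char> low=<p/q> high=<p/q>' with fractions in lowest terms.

Step 1: interval [0/1, 1/1), width = 1/1 - 0/1 = 1/1
  'b': [0/1 + 1/1*0/1, 0/1 + 1/1*1/6) = [0/1, 1/6) <- contains code 1/12
  'd': [0/1 + 1/1*1/6, 0/1 + 1/1*5/6) = [1/6, 5/6)
  'a': [0/1 + 1/1*5/6, 0/1 + 1/1*1/1) = [5/6, 1/1)
  emit 'b', narrow to [0/1, 1/6)
Step 2: interval [0/1, 1/6), width = 1/6 - 0/1 = 1/6
  'b': [0/1 + 1/6*0/1, 0/1 + 1/6*1/6) = [0/1, 1/36)
  'd': [0/1 + 1/6*1/6, 0/1 + 1/6*5/6) = [1/36, 5/36) <- contains code 1/12
  'a': [0/1 + 1/6*5/6, 0/1 + 1/6*1/1) = [5/36, 1/6)
  emit 'd', narrow to [1/36, 5/36)

Answer: symbol=b low=0/1 high=1/6
symbol=d low=1/36 high=5/36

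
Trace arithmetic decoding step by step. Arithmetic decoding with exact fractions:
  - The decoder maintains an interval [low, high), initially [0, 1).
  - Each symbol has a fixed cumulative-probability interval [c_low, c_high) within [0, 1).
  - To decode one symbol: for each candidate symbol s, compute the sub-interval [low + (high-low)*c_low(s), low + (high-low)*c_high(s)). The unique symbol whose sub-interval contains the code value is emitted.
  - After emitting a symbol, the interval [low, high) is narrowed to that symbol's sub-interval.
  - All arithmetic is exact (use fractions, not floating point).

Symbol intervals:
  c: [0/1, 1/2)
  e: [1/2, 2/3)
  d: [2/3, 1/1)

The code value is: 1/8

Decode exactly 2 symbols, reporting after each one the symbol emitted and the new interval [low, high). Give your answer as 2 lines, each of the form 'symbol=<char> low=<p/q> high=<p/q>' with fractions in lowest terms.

Answer: symbol=c low=0/1 high=1/2
symbol=c low=0/1 high=1/4

Derivation:
Step 1: interval [0/1, 1/1), width = 1/1 - 0/1 = 1/1
  'c': [0/1 + 1/1*0/1, 0/1 + 1/1*1/2) = [0/1, 1/2) <- contains code 1/8
  'e': [0/1 + 1/1*1/2, 0/1 + 1/1*2/3) = [1/2, 2/3)
  'd': [0/1 + 1/1*2/3, 0/1 + 1/1*1/1) = [2/3, 1/1)
  emit 'c', narrow to [0/1, 1/2)
Step 2: interval [0/1, 1/2), width = 1/2 - 0/1 = 1/2
  'c': [0/1 + 1/2*0/1, 0/1 + 1/2*1/2) = [0/1, 1/4) <- contains code 1/8
  'e': [0/1 + 1/2*1/2, 0/1 + 1/2*2/3) = [1/4, 1/3)
  'd': [0/1 + 1/2*2/3, 0/1 + 1/2*1/1) = [1/3, 1/2)
  emit 'c', narrow to [0/1, 1/4)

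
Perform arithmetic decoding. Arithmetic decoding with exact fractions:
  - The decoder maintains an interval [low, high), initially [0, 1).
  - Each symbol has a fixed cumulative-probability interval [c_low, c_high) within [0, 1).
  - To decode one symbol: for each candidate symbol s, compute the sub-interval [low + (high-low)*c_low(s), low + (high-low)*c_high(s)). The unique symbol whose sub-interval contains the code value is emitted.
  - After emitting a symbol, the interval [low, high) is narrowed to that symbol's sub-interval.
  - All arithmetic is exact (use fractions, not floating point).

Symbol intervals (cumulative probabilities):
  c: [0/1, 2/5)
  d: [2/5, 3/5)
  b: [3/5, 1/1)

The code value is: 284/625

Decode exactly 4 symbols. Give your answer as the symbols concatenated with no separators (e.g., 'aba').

Step 1: interval [0/1, 1/1), width = 1/1 - 0/1 = 1/1
  'c': [0/1 + 1/1*0/1, 0/1 + 1/1*2/5) = [0/1, 2/5)
  'd': [0/1 + 1/1*2/5, 0/1 + 1/1*3/5) = [2/5, 3/5) <- contains code 284/625
  'b': [0/1 + 1/1*3/5, 0/1 + 1/1*1/1) = [3/5, 1/1)
  emit 'd', narrow to [2/5, 3/5)
Step 2: interval [2/5, 3/5), width = 3/5 - 2/5 = 1/5
  'c': [2/5 + 1/5*0/1, 2/5 + 1/5*2/5) = [2/5, 12/25) <- contains code 284/625
  'd': [2/5 + 1/5*2/5, 2/5 + 1/5*3/5) = [12/25, 13/25)
  'b': [2/5 + 1/5*3/5, 2/5 + 1/5*1/1) = [13/25, 3/5)
  emit 'c', narrow to [2/5, 12/25)
Step 3: interval [2/5, 12/25), width = 12/25 - 2/5 = 2/25
  'c': [2/5 + 2/25*0/1, 2/5 + 2/25*2/5) = [2/5, 54/125)
  'd': [2/5 + 2/25*2/5, 2/5 + 2/25*3/5) = [54/125, 56/125)
  'b': [2/5 + 2/25*3/5, 2/5 + 2/25*1/1) = [56/125, 12/25) <- contains code 284/625
  emit 'b', narrow to [56/125, 12/25)
Step 4: interval [56/125, 12/25), width = 12/25 - 56/125 = 4/125
  'c': [56/125 + 4/125*0/1, 56/125 + 4/125*2/5) = [56/125, 288/625) <- contains code 284/625
  'd': [56/125 + 4/125*2/5, 56/125 + 4/125*3/5) = [288/625, 292/625)
  'b': [56/125 + 4/125*3/5, 56/125 + 4/125*1/1) = [292/625, 12/25)
  emit 'c', narrow to [56/125, 288/625)

Answer: dcbc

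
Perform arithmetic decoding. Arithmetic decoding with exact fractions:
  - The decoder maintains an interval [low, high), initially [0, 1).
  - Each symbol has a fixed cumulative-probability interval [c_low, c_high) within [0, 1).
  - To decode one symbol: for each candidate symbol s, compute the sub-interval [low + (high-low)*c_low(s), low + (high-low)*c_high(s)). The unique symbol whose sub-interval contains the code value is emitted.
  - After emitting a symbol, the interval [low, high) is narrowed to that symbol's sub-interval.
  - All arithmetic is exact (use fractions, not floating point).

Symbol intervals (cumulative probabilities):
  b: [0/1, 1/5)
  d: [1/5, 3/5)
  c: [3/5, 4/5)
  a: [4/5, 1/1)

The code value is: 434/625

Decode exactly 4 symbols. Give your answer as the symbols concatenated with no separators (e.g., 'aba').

Answer: cdcd

Derivation:
Step 1: interval [0/1, 1/1), width = 1/1 - 0/1 = 1/1
  'b': [0/1 + 1/1*0/1, 0/1 + 1/1*1/5) = [0/1, 1/5)
  'd': [0/1 + 1/1*1/5, 0/1 + 1/1*3/5) = [1/5, 3/5)
  'c': [0/1 + 1/1*3/5, 0/1 + 1/1*4/5) = [3/5, 4/5) <- contains code 434/625
  'a': [0/1 + 1/1*4/5, 0/1 + 1/1*1/1) = [4/5, 1/1)
  emit 'c', narrow to [3/5, 4/5)
Step 2: interval [3/5, 4/5), width = 4/5 - 3/5 = 1/5
  'b': [3/5 + 1/5*0/1, 3/5 + 1/5*1/5) = [3/5, 16/25)
  'd': [3/5 + 1/5*1/5, 3/5 + 1/5*3/5) = [16/25, 18/25) <- contains code 434/625
  'c': [3/5 + 1/5*3/5, 3/5 + 1/5*4/5) = [18/25, 19/25)
  'a': [3/5 + 1/5*4/5, 3/5 + 1/5*1/1) = [19/25, 4/5)
  emit 'd', narrow to [16/25, 18/25)
Step 3: interval [16/25, 18/25), width = 18/25 - 16/25 = 2/25
  'b': [16/25 + 2/25*0/1, 16/25 + 2/25*1/5) = [16/25, 82/125)
  'd': [16/25 + 2/25*1/5, 16/25 + 2/25*3/5) = [82/125, 86/125)
  'c': [16/25 + 2/25*3/5, 16/25 + 2/25*4/5) = [86/125, 88/125) <- contains code 434/625
  'a': [16/25 + 2/25*4/5, 16/25 + 2/25*1/1) = [88/125, 18/25)
  emit 'c', narrow to [86/125, 88/125)
Step 4: interval [86/125, 88/125), width = 88/125 - 86/125 = 2/125
  'b': [86/125 + 2/125*0/1, 86/125 + 2/125*1/5) = [86/125, 432/625)
  'd': [86/125 + 2/125*1/5, 86/125 + 2/125*3/5) = [432/625, 436/625) <- contains code 434/625
  'c': [86/125 + 2/125*3/5, 86/125 + 2/125*4/5) = [436/625, 438/625)
  'a': [86/125 + 2/125*4/5, 86/125 + 2/125*1/1) = [438/625, 88/125)
  emit 'd', narrow to [432/625, 436/625)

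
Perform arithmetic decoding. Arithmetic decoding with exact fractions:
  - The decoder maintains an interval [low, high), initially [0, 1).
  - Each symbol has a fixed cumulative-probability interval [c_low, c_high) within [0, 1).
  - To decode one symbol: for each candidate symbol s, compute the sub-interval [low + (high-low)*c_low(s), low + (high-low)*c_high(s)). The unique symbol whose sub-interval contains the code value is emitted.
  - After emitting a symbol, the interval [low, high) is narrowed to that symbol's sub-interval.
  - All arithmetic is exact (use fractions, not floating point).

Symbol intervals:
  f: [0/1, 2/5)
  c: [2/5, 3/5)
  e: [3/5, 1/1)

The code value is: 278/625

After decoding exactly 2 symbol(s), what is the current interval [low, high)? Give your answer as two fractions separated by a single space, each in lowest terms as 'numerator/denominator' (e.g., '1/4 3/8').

Answer: 2/5 12/25

Derivation:
Step 1: interval [0/1, 1/1), width = 1/1 - 0/1 = 1/1
  'f': [0/1 + 1/1*0/1, 0/1 + 1/1*2/5) = [0/1, 2/5)
  'c': [0/1 + 1/1*2/5, 0/1 + 1/1*3/5) = [2/5, 3/5) <- contains code 278/625
  'e': [0/1 + 1/1*3/5, 0/1 + 1/1*1/1) = [3/5, 1/1)
  emit 'c', narrow to [2/5, 3/5)
Step 2: interval [2/5, 3/5), width = 3/5 - 2/5 = 1/5
  'f': [2/5 + 1/5*0/1, 2/5 + 1/5*2/5) = [2/5, 12/25) <- contains code 278/625
  'c': [2/5 + 1/5*2/5, 2/5 + 1/5*3/5) = [12/25, 13/25)
  'e': [2/5 + 1/5*3/5, 2/5 + 1/5*1/1) = [13/25, 3/5)
  emit 'f', narrow to [2/5, 12/25)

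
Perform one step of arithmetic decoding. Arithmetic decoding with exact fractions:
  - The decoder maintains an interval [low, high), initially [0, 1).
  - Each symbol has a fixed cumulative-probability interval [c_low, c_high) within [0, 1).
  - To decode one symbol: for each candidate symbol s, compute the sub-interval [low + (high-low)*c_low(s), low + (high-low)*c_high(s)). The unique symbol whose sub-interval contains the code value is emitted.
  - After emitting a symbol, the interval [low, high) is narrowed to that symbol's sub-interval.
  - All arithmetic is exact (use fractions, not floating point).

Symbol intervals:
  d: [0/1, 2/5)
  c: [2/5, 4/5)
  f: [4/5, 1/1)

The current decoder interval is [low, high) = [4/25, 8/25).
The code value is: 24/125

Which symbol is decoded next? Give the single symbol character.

Answer: d

Derivation:
Interval width = high − low = 8/25 − 4/25 = 4/25
Scaled code = (code − low) / width = (24/125 − 4/25) / 4/25 = 1/5
  d: [0/1, 2/5) ← scaled code falls here ✓
  c: [2/5, 4/5) 
  f: [4/5, 1/1) 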